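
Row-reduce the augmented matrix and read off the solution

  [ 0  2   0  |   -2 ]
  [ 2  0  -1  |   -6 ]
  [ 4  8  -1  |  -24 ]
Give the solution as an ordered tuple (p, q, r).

(-5, -1, -4)

Swap R1 and R2.
  [ 2  0  -1  |   -6 ]
  [ 0  2   0  |   -2 ]
  [ 4  8  -1  |  -24 ]
Multiply R1 by 1/2.
  [ 1  0  -1/2  |   -3 ]
  [ 0  2     0  |   -2 ]
  [ 4  8    -1  |  -24 ]
Subtract 4 times R1 from R3.
  [ 1  0  -1/2  |   -3 ]
  [ 0  2     0  |   -2 ]
  [ 0  8     1  |  -12 ]
Multiply R2 by 1/2.
  [ 1  0  -1/2  |   -3 ]
  [ 0  1     0  |   -1 ]
  [ 0  8     1  |  -12 ]
Subtract 8 times R2 from R3.
  [ 1  0  -1/2  |  -3 ]
  [ 0  1     0  |  -1 ]
  [ 0  0     1  |  -4 ]
Add 1/2 times R3 to R1.
  [ 1  0  0  |  -5 ]
  [ 0  1  0  |  -1 ]
  [ 0  0  1  |  -4 ]
Reading off the last column: p = -5, q = -1, r = -4.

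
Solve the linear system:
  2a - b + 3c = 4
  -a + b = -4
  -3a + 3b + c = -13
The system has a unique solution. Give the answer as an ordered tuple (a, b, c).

(3, -1, -1)

Form the augmented matrix and row-reduce:
  [  2  -1  3  |    4 ]
  [ -1   1  0  |   -4 ]
  [ -3   3  1  |  -13 ]
r1 := 1/2·r1
r2 := r2 + r1
r3 := r3 + 3·r1
r2 := 2·r2
r3 := r3 − 3/2·r2
r2 := r2 − 3·r3
r1 := r1 − 3/2·r3
r1 := r1 + 1/2·r2
Reading off the last column: a = 3, b = -1, c = -1.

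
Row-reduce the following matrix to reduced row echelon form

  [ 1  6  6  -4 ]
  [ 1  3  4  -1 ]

[[1, 0, 2, 2], [0, 1, 2/3, -1]]

R2 := R2 − R1
  [ 1   6   6  -4 ]
  [ 0  -3  -2   3 ]
R2 := -1/3·R2
  [ 1  6    6  -4 ]
  [ 0  1  2/3  -1 ]
R1 := R1 − 6·R2
  [ 1  0    2   2 ]
  [ 0  1  2/3  -1 ]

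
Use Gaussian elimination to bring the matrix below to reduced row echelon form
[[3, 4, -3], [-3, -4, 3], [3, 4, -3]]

ρ1 ← 1/3·ρ1
ρ2 ← ρ2 + 3·ρ1
ρ3 ← ρ3 − 3·ρ1

[[1, 4/3, -1], [0, 0, 0], [0, 0, 0]]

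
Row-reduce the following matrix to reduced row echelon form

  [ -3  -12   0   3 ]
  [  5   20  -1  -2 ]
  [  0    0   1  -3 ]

[[1, 4, 0, -1], [0, 0, 1, -3], [0, 0, 0, 0]]

Multiply r1 by -1/3.
  [ 1   4   0  -1 ]
  [ 5  20  -1  -2 ]
  [ 0   0   1  -3 ]
Subtract 5 times r1 from r2.
  [ 1  4   0  -1 ]
  [ 0  0  -1   3 ]
  [ 0  0   1  -3 ]
Multiply r2 by -1.
  [ 1  4  0  -1 ]
  [ 0  0  1  -3 ]
  [ 0  0  1  -3 ]
Subtract r2 from r3.
  [ 1  4  0  -1 ]
  [ 0  0  1  -3 ]
  [ 0  0  0   0 ]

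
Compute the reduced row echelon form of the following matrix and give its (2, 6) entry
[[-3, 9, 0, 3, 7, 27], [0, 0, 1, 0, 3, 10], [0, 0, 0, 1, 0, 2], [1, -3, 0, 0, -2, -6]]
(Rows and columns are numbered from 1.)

r1 → -1/3·r1
  [ 1  -3  0  -1  -7/3  -9 ]
  [ 0   0  1   0     3  10 ]
  [ 0   0  0   1     0   2 ]
  [ 1  -3  0   0    -2  -6 ]
r4 → r4 − r1
  [ 1  -3  0  -1  -7/3  -9 ]
  [ 0   0  1   0     3  10 ]
  [ 0   0  0   1     0   2 ]
  [ 0   0  0   1   1/3   3 ]
r4 → r4 − r3
  [ 1  -3  0  -1  -7/3  -9 ]
  [ 0   0  1   0     3  10 ]
  [ 0   0  0   1     0   2 ]
  [ 0   0  0   0   1/3   1 ]
r4 → 3·r4
  [ 1  -3  0  -1  -7/3  -9 ]
  [ 0   0  1   0     3  10 ]
  [ 0   0  0   1     0   2 ]
  [ 0   0  0   0     1   3 ]
r2 → r2 − 3·r4
  [ 1  -3  0  -1  -7/3  -9 ]
  [ 0   0  1   0     0   1 ]
  [ 0   0  0   1     0   2 ]
  [ 0   0  0   0     1   3 ]
r1 → r1 + 7/3·r4
  [ 1  -3  0  -1  0  -2 ]
  [ 0   0  1   0  0   1 ]
  [ 0   0  0   1  0   2 ]
  [ 0   0  0   0  1   3 ]
r1 → r1 + r3
  [ 1  -3  0  0  0  0 ]
  [ 0   0  1  0  0  1 ]
  [ 0   0  0  1  0  2 ]
  [ 0   0  0  0  1  3 ]

1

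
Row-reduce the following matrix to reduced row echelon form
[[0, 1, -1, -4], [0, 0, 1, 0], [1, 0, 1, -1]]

[[1, 0, 0, -1], [0, 1, 0, -4], [0, 0, 1, 0]]

R1 ↔ R3
  [ 1  0   1  -1 ]
  [ 0  0   1   0 ]
  [ 0  1  -1  -4 ]
R2 ↔ R3
  [ 1  0   1  -1 ]
  [ 0  1  -1  -4 ]
  [ 0  0   1   0 ]
R2 → R2 + R3
  [ 1  0  1  -1 ]
  [ 0  1  0  -4 ]
  [ 0  0  1   0 ]
R1 → R1 − R3
  [ 1  0  0  -1 ]
  [ 0  1  0  -4 ]
  [ 0  0  1   0 ]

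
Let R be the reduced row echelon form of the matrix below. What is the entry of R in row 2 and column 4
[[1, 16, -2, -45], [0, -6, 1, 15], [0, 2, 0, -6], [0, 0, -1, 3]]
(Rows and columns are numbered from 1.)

-3

r2 ← -1/6·r2
  [ 1  16    -2   -45 ]
  [ 0   1  -1/6  -5/2 ]
  [ 0   2     0    -6 ]
  [ 0   0    -1     3 ]
r3 ← r3 − 2·r2
  [ 1  16    -2   -45 ]
  [ 0   1  -1/6  -5/2 ]
  [ 0   0   1/3    -1 ]
  [ 0   0    -1     3 ]
r3 ← 3·r3
  [ 1  16    -2   -45 ]
  [ 0   1  -1/6  -5/2 ]
  [ 0   0     1    -3 ]
  [ 0   0    -1     3 ]
r4 ← r4 + r3
  [ 1  16    -2   -45 ]
  [ 0   1  -1/6  -5/2 ]
  [ 0   0     1    -3 ]
  [ 0   0     0     0 ]
r2 ← r2 + 1/6·r3
  [ 1  16  -2  -45 ]
  [ 0   1   0   -3 ]
  [ 0   0   1   -3 ]
  [ 0   0   0    0 ]
r1 ← r1 + 2·r3
  [ 1  16  0  -51 ]
  [ 0   1  0   -3 ]
  [ 0   0  1   -3 ]
  [ 0   0  0    0 ]
r1 ← r1 − 16·r2
  [ 1  0  0  -3 ]
  [ 0  1  0  -3 ]
  [ 0  0  1  -3 ]
  [ 0  0  0   0 ]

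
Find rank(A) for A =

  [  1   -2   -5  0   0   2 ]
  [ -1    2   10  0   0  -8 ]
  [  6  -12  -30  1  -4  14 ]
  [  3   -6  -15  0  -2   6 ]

R2 := R2 + R1
  [ 1   -2   -5  0   0   2 ]
  [ 0    0    5  0   0  -6 ]
  [ 6  -12  -30  1  -4  14 ]
  [ 3   -6  -15  0  -2   6 ]
R3 := R3 − 6·R1
  [ 1  -2   -5  0   0   2 ]
  [ 0   0    5  0   0  -6 ]
  [ 0   0    0  1  -4   2 ]
  [ 3  -6  -15  0  -2   6 ]
R4 := R4 − 3·R1
  [ 1  -2  -5  0   0   2 ]
  [ 0   0   5  0   0  -6 ]
  [ 0   0   0  1  -4   2 ]
  [ 0   0   0  0  -2   0 ]
R2 := 1/5·R2
  [ 1  -2  -5  0   0     2 ]
  [ 0   0   1  0   0  -6/5 ]
  [ 0   0   0  1  -4     2 ]
  [ 0   0   0  0  -2     0 ]
R4 := -1/2·R4
  [ 1  -2  -5  0   0     2 ]
  [ 0   0   1  0   0  -6/5 ]
  [ 0   0   0  1  -4     2 ]
  [ 0   0   0  0   1     0 ]
R3 := R3 + 4·R4
  [ 1  -2  -5  0  0     2 ]
  [ 0   0   1  0  0  -6/5 ]
  [ 0   0   0  1  0     2 ]
  [ 0   0   0  0  1     0 ]
R1 := R1 + 5·R2
  [ 1  -2  0  0  0    -4 ]
  [ 0   0  1  0  0  -6/5 ]
  [ 0   0  0  1  0     2 ]
  [ 0   0  0  0  1     0 ]
The reduced form has 4 nonzero rows.

rank = 4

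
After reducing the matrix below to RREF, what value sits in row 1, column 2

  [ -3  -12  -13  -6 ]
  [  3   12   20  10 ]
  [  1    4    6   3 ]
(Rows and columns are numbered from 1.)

Multiply R1 by -1/3.
  [ 1   4  13/3   2 ]
  [ 3  12    20  10 ]
  [ 1   4     6   3 ]
Subtract 3 times R1 from R2.
  [ 1  4  13/3  2 ]
  [ 0  0     7  4 ]
  [ 1  4     6  3 ]
Subtract R1 from R3.
  [ 1  4  13/3  2 ]
  [ 0  0     7  4 ]
  [ 0  0   5/3  1 ]
Multiply R2 by 1/7.
  [ 1  4  13/3    2 ]
  [ 0  0     1  4/7 ]
  [ 0  0   5/3    1 ]
Subtract 5/3 times R2 from R3.
  [ 1  4  13/3     2 ]
  [ 0  0     1   4/7 ]
  [ 0  0     0  1/21 ]
Multiply R3 by 21.
  [ 1  4  13/3    2 ]
  [ 0  0     1  4/7 ]
  [ 0  0     0    1 ]
Subtract 4/7 times R3 from R2.
  [ 1  4  13/3  2 ]
  [ 0  0     1  0 ]
  [ 0  0     0  1 ]
Subtract 2 times R3 from R1.
  [ 1  4  13/3  0 ]
  [ 0  0     1  0 ]
  [ 0  0     0  1 ]
Subtract 13/3 times R2 from R1.
  [ 1  4  0  0 ]
  [ 0  0  1  0 ]
  [ 0  0  0  1 ]

4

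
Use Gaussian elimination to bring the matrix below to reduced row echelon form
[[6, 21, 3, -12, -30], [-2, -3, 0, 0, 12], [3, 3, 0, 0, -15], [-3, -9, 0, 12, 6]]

R1 -> 1/6·R1
  [  1  7/2  1/2  -2   -5 ]
  [ -2   -3    0   0   12 ]
  [  3    3    0   0  -15 ]
  [ -3   -9    0  12    6 ]
R2 -> R2 + 2·R1
  [  1  7/2  1/2  -2   -5 ]
  [  0    4    1  -4    2 ]
  [  3    3    0   0  -15 ]
  [ -3   -9    0  12    6 ]
R3 -> R3 − 3·R1
  [  1    7/2   1/2  -2  -5 ]
  [  0      4     1  -4   2 ]
  [  0  -15/2  -3/2   6   0 ]
  [ -3     -9     0  12   6 ]
R4 -> R4 + 3·R1
  [ 1    7/2   1/2  -2  -5 ]
  [ 0      4     1  -4   2 ]
  [ 0  -15/2  -3/2   6   0 ]
  [ 0    3/2   3/2   6  -9 ]
R2 -> 1/4·R2
  [ 1    7/2   1/2  -2   -5 ]
  [ 0      1   1/4  -1  1/2 ]
  [ 0  -15/2  -3/2   6    0 ]
  [ 0    3/2   3/2   6   -9 ]
R3 -> R3 + 15/2·R2
  [ 1  7/2  1/2    -2    -5 ]
  [ 0    1  1/4    -1   1/2 ]
  [ 0    0  3/8  -3/2  15/4 ]
  [ 0  3/2  3/2     6    -9 ]
R4 -> R4 − 3/2·R2
  [ 1  7/2  1/2    -2     -5 ]
  [ 0    1  1/4    -1    1/2 ]
  [ 0    0  3/8  -3/2   15/4 ]
  [ 0    0  9/8  15/2  -39/4 ]
R3 -> 8/3·R3
  [ 1  7/2  1/2    -2     -5 ]
  [ 0    1  1/4    -1    1/2 ]
  [ 0    0    1    -4     10 ]
  [ 0    0  9/8  15/2  -39/4 ]
R4 -> R4 − 9/8·R3
  [ 1  7/2  1/2  -2   -5 ]
  [ 0    1  1/4  -1  1/2 ]
  [ 0    0    1  -4   10 ]
  [ 0    0    0  12  -21 ]
R4 -> 1/12·R4
  [ 1  7/2  1/2  -2    -5 ]
  [ 0    1  1/4  -1   1/2 ]
  [ 0    0    1  -4    10 ]
  [ 0    0    0   1  -7/4 ]
R3 -> R3 + 4·R4
  [ 1  7/2  1/2  -2    -5 ]
  [ 0    1  1/4  -1   1/2 ]
  [ 0    0    1   0     3 ]
  [ 0    0    0   1  -7/4 ]
R2 -> R2 + R4
  [ 1  7/2  1/2  -2    -5 ]
  [ 0    1  1/4   0  -5/4 ]
  [ 0    0    1   0     3 ]
  [ 0    0    0   1  -7/4 ]
R1 -> R1 + 2·R4
  [ 1  7/2  1/2  0  -17/2 ]
  [ 0    1  1/4  0   -5/4 ]
  [ 0    0    1  0      3 ]
  [ 0    0    0  1   -7/4 ]
R2 -> R2 − 1/4·R3
  [ 1  7/2  1/2  0  -17/2 ]
  [ 0    1    0  0     -2 ]
  [ 0    0    1  0      3 ]
  [ 0    0    0  1   -7/4 ]
R1 -> R1 − 1/2·R3
  [ 1  7/2  0  0   -10 ]
  [ 0    1  0  0    -2 ]
  [ 0    0  1  0     3 ]
  [ 0    0  0  1  -7/4 ]
R1 -> R1 − 7/2·R2
  [ 1  0  0  0    -3 ]
  [ 0  1  0  0    -2 ]
  [ 0  0  1  0     3 ]
  [ 0  0  0  1  -7/4 ]

[[1, 0, 0, 0, -3], [0, 1, 0, 0, -2], [0, 0, 1, 0, 3], [0, 0, 0, 1, -7/4]]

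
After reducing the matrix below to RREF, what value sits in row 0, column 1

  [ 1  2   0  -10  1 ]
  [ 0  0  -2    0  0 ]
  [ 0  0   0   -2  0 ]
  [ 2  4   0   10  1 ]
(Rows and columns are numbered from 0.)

R4 → R4 − 2·R1
  [ 1  2   0  -10   1 ]
  [ 0  0  -2    0   0 ]
  [ 0  0   0   -2   0 ]
  [ 0  0   0   30  -1 ]
R2 → -1/2·R2
  [ 1  2  0  -10   1 ]
  [ 0  0  1    0   0 ]
  [ 0  0  0   -2   0 ]
  [ 0  0  0   30  -1 ]
R3 → -1/2·R3
  [ 1  2  0  -10   1 ]
  [ 0  0  1    0   0 ]
  [ 0  0  0    1   0 ]
  [ 0  0  0   30  -1 ]
R4 → R4 − 30·R3
  [ 1  2  0  -10   1 ]
  [ 0  0  1    0   0 ]
  [ 0  0  0    1   0 ]
  [ 0  0  0    0  -1 ]
R4 → -1·R4
  [ 1  2  0  -10  1 ]
  [ 0  0  1    0  0 ]
  [ 0  0  0    1  0 ]
  [ 0  0  0    0  1 ]
R1 → R1 − R4
  [ 1  2  0  -10  0 ]
  [ 0  0  1    0  0 ]
  [ 0  0  0    1  0 ]
  [ 0  0  0    0  1 ]
R1 → R1 + 10·R3
  [ 1  2  0  0  0 ]
  [ 0  0  1  0  0 ]
  [ 0  0  0  1  0 ]
  [ 0  0  0  0  1 ]

2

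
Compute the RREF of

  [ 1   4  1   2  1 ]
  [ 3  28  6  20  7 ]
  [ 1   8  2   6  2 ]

R2 → R2 − 3·R1
  [ 1   4  1   2  1 ]
  [ 0  16  3  14  4 ]
  [ 1   8  2   6  2 ]
R3 → R3 − R1
  [ 1   4  1   2  1 ]
  [ 0  16  3  14  4 ]
  [ 0   4  1   4  1 ]
R2 → 1/16·R2
  [ 1  4     1    2    1 ]
  [ 0  1  3/16  7/8  1/4 ]
  [ 0  4     1    4    1 ]
R3 → R3 − 4·R2
  [ 1  4     1    2    1 ]
  [ 0  1  3/16  7/8  1/4 ]
  [ 0  0   1/4  1/2    0 ]
R3 → 4·R3
  [ 1  4     1    2    1 ]
  [ 0  1  3/16  7/8  1/4 ]
  [ 0  0     1    2    0 ]
R2 → R2 − 3/16·R3
  [ 1  4  1    2    1 ]
  [ 0  1  0  1/2  1/4 ]
  [ 0  0  1    2    0 ]
R1 → R1 − R3
  [ 1  4  0    0    1 ]
  [ 0  1  0  1/2  1/4 ]
  [ 0  0  1    2    0 ]
R1 → R1 − 4·R2
  [ 1  0  0   -2    0 ]
  [ 0  1  0  1/2  1/4 ]
  [ 0  0  1    2    0 ]

[[1, 0, 0, -2, 0], [0, 1, 0, 1/2, 1/4], [0, 0, 1, 2, 0]]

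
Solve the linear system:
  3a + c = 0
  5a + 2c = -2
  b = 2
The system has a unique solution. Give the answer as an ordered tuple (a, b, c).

Form the augmented matrix and row-reduce:
  [ 3  0  1  |   0 ]
  [ 5  0  2  |  -2 ]
  [ 0  1  0  |   2 ]
r1 ← 1/3·r1
  [ 1  0  1/3  |   0 ]
  [ 5  0    2  |  -2 ]
  [ 0  1    0  |   2 ]
r2 ← r2 − 5·r1
  [ 1  0  1/3  |   0 ]
  [ 0  0  1/3  |  -2 ]
  [ 0  1    0  |   2 ]
r2 ↔ r3
  [ 1  0  1/3  |   0 ]
  [ 0  1    0  |   2 ]
  [ 0  0  1/3  |  -2 ]
r3 ← 3·r3
  [ 1  0  1/3  |   0 ]
  [ 0  1    0  |   2 ]
  [ 0  0    1  |  -6 ]
r1 ← r1 − 1/3·r3
  [ 1  0  0  |   2 ]
  [ 0  1  0  |   2 ]
  [ 0  0  1  |  -6 ]
Reading off the last column: a = 2, b = 2, c = -6.

(2, 2, -6)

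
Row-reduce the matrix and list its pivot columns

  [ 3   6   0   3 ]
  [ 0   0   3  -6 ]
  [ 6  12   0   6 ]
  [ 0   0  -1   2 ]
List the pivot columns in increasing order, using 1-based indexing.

Multiply ρ1 by 1/3.
Subtract 6 times ρ1 from ρ3.
Multiply ρ2 by 1/3.
Add ρ2 to ρ4.
Pivot columns are the columns containing a leading 1.

1, 3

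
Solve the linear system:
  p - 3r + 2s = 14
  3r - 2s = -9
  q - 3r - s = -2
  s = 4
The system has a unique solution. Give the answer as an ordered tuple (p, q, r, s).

Form the augmented matrix and row-reduce:
  [ 1  0  -3   2  |  14 ]
  [ 0  0   3  -2  |  -9 ]
  [ 0  1  -3  -1  |  -2 ]
  [ 0  0   0   1  |   4 ]
r2 <-> r3
r3 ← 1/3·r3
r3 ← r3 + 2/3·r4
r2 ← r2 + r4
r1 ← r1 − 2·r4
r2 ← r2 + 3·r3
r1 ← r1 + 3·r3
Reading off the last column: p = 5, q = 1, r = -1/3, s = 4.

(5, 1, -1/3, 4)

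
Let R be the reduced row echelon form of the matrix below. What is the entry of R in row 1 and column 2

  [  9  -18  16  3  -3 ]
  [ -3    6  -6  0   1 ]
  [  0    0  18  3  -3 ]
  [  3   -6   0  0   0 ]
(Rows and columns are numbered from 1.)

R1 := 1/9·R1
  [  1  -2  16/9  1/3  -1/3 ]
  [ -3   6    -6    0     1 ]
  [  0   0    18    3    -3 ]
  [  3  -6     0    0     0 ]
R2 := R2 + 3·R1
  [ 1  -2  16/9  1/3  -1/3 ]
  [ 0   0  -2/3    1     0 ]
  [ 0   0    18    3    -3 ]
  [ 3  -6     0    0     0 ]
R4 := R4 − 3·R1
  [ 1  -2   16/9  1/3  -1/3 ]
  [ 0   0   -2/3    1     0 ]
  [ 0   0     18    3    -3 ]
  [ 0   0  -16/3   -1     1 ]
R2 := -3/2·R2
  [ 1  -2   16/9   1/3  -1/3 ]
  [ 0   0      1  -3/2     0 ]
  [ 0   0     18     3    -3 ]
  [ 0   0  -16/3    -1     1 ]
R3 := R3 − 18·R2
  [ 1  -2   16/9   1/3  -1/3 ]
  [ 0   0      1  -3/2     0 ]
  [ 0   0      0    30    -3 ]
  [ 0   0  -16/3    -1     1 ]
R4 := R4 + 16/3·R2
  [ 1  -2  16/9   1/3  -1/3 ]
  [ 0   0     1  -3/2     0 ]
  [ 0   0     0    30    -3 ]
  [ 0   0     0    -9     1 ]
R3 := 1/30·R3
  [ 1  -2  16/9   1/3   -1/3 ]
  [ 0   0     1  -3/2      0 ]
  [ 0   0     0     1  -1/10 ]
  [ 0   0     0    -9      1 ]
R4 := R4 + 9·R3
  [ 1  -2  16/9   1/3   -1/3 ]
  [ 0   0     1  -3/2      0 ]
  [ 0   0     0     1  -1/10 ]
  [ 0   0     0     0   1/10 ]
R4 := 10·R4
  [ 1  -2  16/9   1/3   -1/3 ]
  [ 0   0     1  -3/2      0 ]
  [ 0   0     0     1  -1/10 ]
  [ 0   0     0     0      1 ]
R3 := R3 + 1/10·R4
  [ 1  -2  16/9   1/3  -1/3 ]
  [ 0   0     1  -3/2     0 ]
  [ 0   0     0     1     0 ]
  [ 0   0     0     0     1 ]
R1 := R1 + 1/3·R4
  [ 1  -2  16/9   1/3  0 ]
  [ 0   0     1  -3/2  0 ]
  [ 0   0     0     1  0 ]
  [ 0   0     0     0  1 ]
R2 := R2 + 3/2·R3
  [ 1  -2  16/9  1/3  0 ]
  [ 0   0     1    0  0 ]
  [ 0   0     0    1  0 ]
  [ 0   0     0    0  1 ]
R1 := R1 − 1/3·R3
  [ 1  -2  16/9  0  0 ]
  [ 0   0     1  0  0 ]
  [ 0   0     0  1  0 ]
  [ 0   0     0  0  1 ]
R1 := R1 − 16/9·R2
  [ 1  -2  0  0  0 ]
  [ 0   0  1  0  0 ]
  [ 0   0  0  1  0 ]
  [ 0   0  0  0  1 ]

-2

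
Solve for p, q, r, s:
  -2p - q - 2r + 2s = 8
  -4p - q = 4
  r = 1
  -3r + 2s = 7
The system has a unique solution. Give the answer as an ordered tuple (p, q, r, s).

Form the augmented matrix and row-reduce:
  [ -2  -1  -2  2  |  8 ]
  [ -4  -1   0  0  |  4 ]
  [  0   0   1  0  |  1 ]
  [  0   0  -3  2  |  7 ]
R1 → -1/2·R1
  [  1  1/2   1  -1  |  -4 ]
  [ -4   -1   0   0  |   4 ]
  [  0    0   1   0  |   1 ]
  [  0    0  -3   2  |   7 ]
R2 → R2 + 4·R1
  [ 1  1/2   1  -1  |   -4 ]
  [ 0    1   4  -4  |  -12 ]
  [ 0    0   1   0  |    1 ]
  [ 0    0  -3   2  |    7 ]
R4 → R4 + 3·R3
  [ 1  1/2  1  -1  |   -4 ]
  [ 0    1  4  -4  |  -12 ]
  [ 0    0  1   0  |    1 ]
  [ 0    0  0   2  |   10 ]
R4 → 1/2·R4
  [ 1  1/2  1  -1  |   -4 ]
  [ 0    1  4  -4  |  -12 ]
  [ 0    0  1   0  |    1 ]
  [ 0    0  0   1  |    5 ]
R2 → R2 + 4·R4
  [ 1  1/2  1  -1  |  -4 ]
  [ 0    1  4   0  |   8 ]
  [ 0    0  1   0  |   1 ]
  [ 0    0  0   1  |   5 ]
R1 → R1 + R4
  [ 1  1/2  1  0  |  1 ]
  [ 0    1  4  0  |  8 ]
  [ 0    0  1  0  |  1 ]
  [ 0    0  0  1  |  5 ]
R2 → R2 − 4·R3
  [ 1  1/2  1  0  |  1 ]
  [ 0    1  0  0  |  4 ]
  [ 0    0  1  0  |  1 ]
  [ 0    0  0  1  |  5 ]
R1 → R1 − R3
  [ 1  1/2  0  0  |  0 ]
  [ 0    1  0  0  |  4 ]
  [ 0    0  1  0  |  1 ]
  [ 0    0  0  1  |  5 ]
R1 → R1 − 1/2·R2
  [ 1  0  0  0  |  -2 ]
  [ 0  1  0  0  |   4 ]
  [ 0  0  1  0  |   1 ]
  [ 0  0  0  1  |   5 ]
Reading off the last column: p = -2, q = 4, r = 1, s = 5.

(-2, 4, 1, 5)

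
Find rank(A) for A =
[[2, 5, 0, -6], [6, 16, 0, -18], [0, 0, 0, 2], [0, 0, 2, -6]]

R1 ← 1/2·R1
  [ 1  5/2  0   -3 ]
  [ 6   16  0  -18 ]
  [ 0    0  0    2 ]
  [ 0    0  2   -6 ]
R2 ← R2 − 6·R1
  [ 1  5/2  0  -3 ]
  [ 0    1  0   0 ]
  [ 0    0  0   2 ]
  [ 0    0  2  -6 ]
R3 <=> R4
  [ 1  5/2  0  -3 ]
  [ 0    1  0   0 ]
  [ 0    0  2  -6 ]
  [ 0    0  0   2 ]
R3 ← 1/2·R3
  [ 1  5/2  0  -3 ]
  [ 0    1  0   0 ]
  [ 0    0  1  -3 ]
  [ 0    0  0   2 ]
R4 ← 1/2·R4
  [ 1  5/2  0  -3 ]
  [ 0    1  0   0 ]
  [ 0    0  1  -3 ]
  [ 0    0  0   1 ]
R3 ← R3 + 3·R4
  [ 1  5/2  0  -3 ]
  [ 0    1  0   0 ]
  [ 0    0  1   0 ]
  [ 0    0  0   1 ]
R1 ← R1 + 3·R4
  [ 1  5/2  0  0 ]
  [ 0    1  0  0 ]
  [ 0    0  1  0 ]
  [ 0    0  0  1 ]
R1 ← R1 − 5/2·R2
  [ 1  0  0  0 ]
  [ 0  1  0  0 ]
  [ 0  0  1  0 ]
  [ 0  0  0  1 ]
The reduced form has 4 nonzero rows.

rank = 4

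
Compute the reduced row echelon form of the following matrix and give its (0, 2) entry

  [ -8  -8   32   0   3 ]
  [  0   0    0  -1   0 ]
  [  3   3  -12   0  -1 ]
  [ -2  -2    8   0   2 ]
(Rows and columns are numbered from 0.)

-4

R1 := -1/8·R1
  [  1   1   -4   0  -3/8 ]
  [  0   0    0  -1     0 ]
  [  3   3  -12   0    -1 ]
  [ -2  -2    8   0     2 ]
R3 := R3 − 3·R1
  [  1   1  -4   0  -3/8 ]
  [  0   0   0  -1     0 ]
  [  0   0   0   0   1/8 ]
  [ -2  -2   8   0     2 ]
R4 := R4 + 2·R1
  [ 1  1  -4   0  -3/8 ]
  [ 0  0   0  -1     0 ]
  [ 0  0   0   0   1/8 ]
  [ 0  0   0   0   5/4 ]
R2 := -1·R2
  [ 1  1  -4  0  -3/8 ]
  [ 0  0   0  1     0 ]
  [ 0  0   0  0   1/8 ]
  [ 0  0   0  0   5/4 ]
R3 := 8·R3
  [ 1  1  -4  0  -3/8 ]
  [ 0  0   0  1     0 ]
  [ 0  0   0  0     1 ]
  [ 0  0   0  0   5/4 ]
R4 := R4 − 5/4·R3
  [ 1  1  -4  0  -3/8 ]
  [ 0  0   0  1     0 ]
  [ 0  0   0  0     1 ]
  [ 0  0   0  0     0 ]
R1 := R1 + 3/8·R3
  [ 1  1  -4  0  0 ]
  [ 0  0   0  1  0 ]
  [ 0  0   0  0  1 ]
  [ 0  0   0  0  0 ]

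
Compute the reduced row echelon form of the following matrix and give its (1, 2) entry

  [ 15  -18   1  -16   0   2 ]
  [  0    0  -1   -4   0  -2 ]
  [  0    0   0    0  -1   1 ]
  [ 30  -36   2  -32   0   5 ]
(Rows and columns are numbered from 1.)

-6/5

Multiply ρ1 by 1/15.
  [  1  -6/5  1/15  -16/15   0  2/15 ]
  [  0     0    -1      -4   0    -2 ]
  [  0     0     0       0  -1     1 ]
  [ 30   -36     2     -32   0     5 ]
Subtract 30 times ρ1 from ρ4.
  [ 1  -6/5  1/15  -16/15   0  2/15 ]
  [ 0     0    -1      -4   0    -2 ]
  [ 0     0     0       0  -1     1 ]
  [ 0     0     0       0   0     1 ]
Multiply ρ2 by -1.
  [ 1  -6/5  1/15  -16/15   0  2/15 ]
  [ 0     0     1       4   0     2 ]
  [ 0     0     0       0  -1     1 ]
  [ 0     0     0       0   0     1 ]
Multiply ρ3 by -1.
  [ 1  -6/5  1/15  -16/15  0  2/15 ]
  [ 0     0     1       4  0     2 ]
  [ 0     0     0       0  1    -1 ]
  [ 0     0     0       0  0     1 ]
Add ρ4 to ρ3.
  [ 1  -6/5  1/15  -16/15  0  2/15 ]
  [ 0     0     1       4  0     2 ]
  [ 0     0     0       0  1     0 ]
  [ 0     0     0       0  0     1 ]
Subtract 2 times ρ4 from ρ2.
  [ 1  -6/5  1/15  -16/15  0  2/15 ]
  [ 0     0     1       4  0     0 ]
  [ 0     0     0       0  1     0 ]
  [ 0     0     0       0  0     1 ]
Subtract 2/15 times ρ4 from ρ1.
  [ 1  -6/5  1/15  -16/15  0  0 ]
  [ 0     0     1       4  0  0 ]
  [ 0     0     0       0  1  0 ]
  [ 0     0     0       0  0  1 ]
Subtract 1/15 times ρ2 from ρ1.
  [ 1  -6/5  0  -4/3  0  0 ]
  [ 0     0  1     4  0  0 ]
  [ 0     0  0     0  1  0 ]
  [ 0     0  0     0  0  1 ]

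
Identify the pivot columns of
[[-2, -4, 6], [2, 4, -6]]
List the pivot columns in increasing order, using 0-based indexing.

r1 ← -1/2·r1
  [ 1  2  -3 ]
  [ 2  4  -6 ]
r2 ← r2 − 2·r1
  [ 1  2  -3 ]
  [ 0  0   0 ]
Pivot columns are the columns containing a leading 1.

0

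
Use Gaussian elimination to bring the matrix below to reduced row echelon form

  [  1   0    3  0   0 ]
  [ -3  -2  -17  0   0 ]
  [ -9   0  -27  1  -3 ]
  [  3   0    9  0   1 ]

[[1, 0, 3, 0, 0], [0, 1, 4, 0, 0], [0, 0, 0, 1, 0], [0, 0, 0, 0, 1]]

r2 -> r2 + 3·r1
  [  1   0    3  0   0 ]
  [  0  -2   -8  0   0 ]
  [ -9   0  -27  1  -3 ]
  [  3   0    9  0   1 ]
r3 -> r3 + 9·r1
  [ 1   0   3  0   0 ]
  [ 0  -2  -8  0   0 ]
  [ 0   0   0  1  -3 ]
  [ 3   0   9  0   1 ]
r4 -> r4 − 3·r1
  [ 1   0   3  0   0 ]
  [ 0  -2  -8  0   0 ]
  [ 0   0   0  1  -3 ]
  [ 0   0   0  0   1 ]
r2 -> -1/2·r2
  [ 1  0  3  0   0 ]
  [ 0  1  4  0   0 ]
  [ 0  0  0  1  -3 ]
  [ 0  0  0  0   1 ]
r3 -> r3 + 3·r4
  [ 1  0  3  0  0 ]
  [ 0  1  4  0  0 ]
  [ 0  0  0  1  0 ]
  [ 0  0  0  0  1 ]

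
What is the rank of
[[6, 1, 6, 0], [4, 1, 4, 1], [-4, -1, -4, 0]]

rank = 3

Multiply R1 by 1/6.
  [  1  1/6   1  0 ]
  [  4    1   4  1 ]
  [ -4   -1  -4  0 ]
Subtract 4 times R1 from R2.
  [  1  1/6   1  0 ]
  [  0  1/3   0  1 ]
  [ -4   -1  -4  0 ]
Add 4 times R1 to R3.
  [ 1   1/6  1  0 ]
  [ 0   1/3  0  1 ]
  [ 0  -1/3  0  0 ]
Multiply R2 by 3.
  [ 1   1/6  1  0 ]
  [ 0     1  0  3 ]
  [ 0  -1/3  0  0 ]
Add 1/3 times R2 to R3.
  [ 1  1/6  1  0 ]
  [ 0    1  0  3 ]
  [ 0    0  0  1 ]
Subtract 3 times R3 from R2.
  [ 1  1/6  1  0 ]
  [ 0    1  0  0 ]
  [ 0    0  0  1 ]
Subtract 1/6 times R2 from R1.
  [ 1  0  1  0 ]
  [ 0  1  0  0 ]
  [ 0  0  0  1 ]
The reduced form has 3 nonzero rows.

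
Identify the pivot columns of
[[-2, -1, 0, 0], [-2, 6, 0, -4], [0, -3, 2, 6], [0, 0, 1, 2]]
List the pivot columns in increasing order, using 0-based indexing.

R1 := -1/2·R1
  [  1  1/2  0   0 ]
  [ -2    6  0  -4 ]
  [  0   -3  2   6 ]
  [  0    0  1   2 ]
R2 := R2 + 2·R1
  [ 1  1/2  0   0 ]
  [ 0    7  0  -4 ]
  [ 0   -3  2   6 ]
  [ 0    0  1   2 ]
R2 := 1/7·R2
  [ 1  1/2  0     0 ]
  [ 0    1  0  -4/7 ]
  [ 0   -3  2     6 ]
  [ 0    0  1     2 ]
R3 := R3 + 3·R2
  [ 1  1/2  0     0 ]
  [ 0    1  0  -4/7 ]
  [ 0    0  2  30/7 ]
  [ 0    0  1     2 ]
R3 := 1/2·R3
  [ 1  1/2  0     0 ]
  [ 0    1  0  -4/7 ]
  [ 0    0  1  15/7 ]
  [ 0    0  1     2 ]
R4 := R4 − R3
  [ 1  1/2  0     0 ]
  [ 0    1  0  -4/7 ]
  [ 0    0  1  15/7 ]
  [ 0    0  0  -1/7 ]
R4 := -7·R4
  [ 1  1/2  0     0 ]
  [ 0    1  0  -4/7 ]
  [ 0    0  1  15/7 ]
  [ 0    0  0     1 ]
R3 := R3 − 15/7·R4
  [ 1  1/2  0     0 ]
  [ 0    1  0  -4/7 ]
  [ 0    0  1     0 ]
  [ 0    0  0     1 ]
R2 := R2 + 4/7·R4
  [ 1  1/2  0  0 ]
  [ 0    1  0  0 ]
  [ 0    0  1  0 ]
  [ 0    0  0  1 ]
R1 := R1 − 1/2·R2
  [ 1  0  0  0 ]
  [ 0  1  0  0 ]
  [ 0  0  1  0 ]
  [ 0  0  0  1 ]
Pivot columns are the columns containing a leading 1.

0, 1, 2, 3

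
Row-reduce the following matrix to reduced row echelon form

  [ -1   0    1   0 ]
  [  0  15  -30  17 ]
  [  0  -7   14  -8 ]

R1 := -1·R1
  [ 1   0   -1   0 ]
  [ 0  15  -30  17 ]
  [ 0  -7   14  -8 ]
R2 := 1/15·R2
  [ 1   0  -1      0 ]
  [ 0   1  -2  17/15 ]
  [ 0  -7  14     -8 ]
R3 := R3 + 7·R2
  [ 1  0  -1      0 ]
  [ 0  1  -2  17/15 ]
  [ 0  0   0  -1/15 ]
R3 := -15·R3
  [ 1  0  -1      0 ]
  [ 0  1  -2  17/15 ]
  [ 0  0   0      1 ]
R2 := R2 − 17/15·R3
  [ 1  0  -1  0 ]
  [ 0  1  -2  0 ]
  [ 0  0   0  1 ]

[[1, 0, -1, 0], [0, 1, -2, 0], [0, 0, 0, 1]]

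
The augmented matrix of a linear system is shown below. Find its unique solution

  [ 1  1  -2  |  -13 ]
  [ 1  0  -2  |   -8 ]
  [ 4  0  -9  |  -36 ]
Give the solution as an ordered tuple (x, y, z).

R2 ← R2 − R1
  [ 1   1  -2  |  -13 ]
  [ 0  -1   0  |    5 ]
  [ 4   0  -9  |  -36 ]
R3 ← R3 − 4·R1
  [ 1   1  -2  |  -13 ]
  [ 0  -1   0  |    5 ]
  [ 0  -4  -1  |   16 ]
R2 ← -1·R2
  [ 1   1  -2  |  -13 ]
  [ 0   1   0  |   -5 ]
  [ 0  -4  -1  |   16 ]
R3 ← R3 + 4·R2
  [ 1  1  -2  |  -13 ]
  [ 0  1   0  |   -5 ]
  [ 0  0  -1  |   -4 ]
R3 ← -1·R3
  [ 1  1  -2  |  -13 ]
  [ 0  1   0  |   -5 ]
  [ 0  0   1  |    4 ]
R1 ← R1 + 2·R3
  [ 1  1  0  |  -5 ]
  [ 0  1  0  |  -5 ]
  [ 0  0  1  |   4 ]
R1 ← R1 − R2
  [ 1  0  0  |   0 ]
  [ 0  1  0  |  -5 ]
  [ 0  0  1  |   4 ]
Reading off the last column: x = 0, y = -5, z = 4.

(0, -5, 4)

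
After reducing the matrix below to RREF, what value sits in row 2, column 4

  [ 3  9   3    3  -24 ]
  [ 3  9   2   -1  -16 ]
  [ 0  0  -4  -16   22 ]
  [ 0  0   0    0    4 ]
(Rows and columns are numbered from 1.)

r1 ← 1/3·r1
  [ 1  3   1    1   -8 ]
  [ 3  9   2   -1  -16 ]
  [ 0  0  -4  -16   22 ]
  [ 0  0   0    0    4 ]
r2 ← r2 − 3·r1
  [ 1  3   1    1  -8 ]
  [ 0  0  -1   -4   8 ]
  [ 0  0  -4  -16  22 ]
  [ 0  0   0    0   4 ]
r2 ← -1·r2
  [ 1  3   1    1  -8 ]
  [ 0  0   1    4  -8 ]
  [ 0  0  -4  -16  22 ]
  [ 0  0   0    0   4 ]
r3 ← r3 + 4·r2
  [ 1  3  1  1   -8 ]
  [ 0  0  1  4   -8 ]
  [ 0  0  0  0  -10 ]
  [ 0  0  0  0    4 ]
r3 ← -1/10·r3
  [ 1  3  1  1  -8 ]
  [ 0  0  1  4  -8 ]
  [ 0  0  0  0   1 ]
  [ 0  0  0  0   4 ]
r4 ← r4 − 4·r3
  [ 1  3  1  1  -8 ]
  [ 0  0  1  4  -8 ]
  [ 0  0  0  0   1 ]
  [ 0  0  0  0   0 ]
r2 ← r2 + 8·r3
  [ 1  3  1  1  -8 ]
  [ 0  0  1  4   0 ]
  [ 0  0  0  0   1 ]
  [ 0  0  0  0   0 ]
r1 ← r1 + 8·r3
  [ 1  3  1  1  0 ]
  [ 0  0  1  4  0 ]
  [ 0  0  0  0  1 ]
  [ 0  0  0  0  0 ]
r1 ← r1 − r2
  [ 1  3  0  -3  0 ]
  [ 0  0  1   4  0 ]
  [ 0  0  0   0  1 ]
  [ 0  0  0   0  0 ]

4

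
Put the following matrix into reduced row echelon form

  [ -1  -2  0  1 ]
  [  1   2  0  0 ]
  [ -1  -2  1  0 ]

Multiply ρ1 by -1.
  [  1   2  0  -1 ]
  [  1   2  0   0 ]
  [ -1  -2  1   0 ]
Subtract ρ1 from ρ2.
  [  1   2  0  -1 ]
  [  0   0  0   1 ]
  [ -1  -2  1   0 ]
Add ρ1 to ρ3.
  [ 1  2  0  -1 ]
  [ 0  0  0   1 ]
  [ 0  0  1  -1 ]
Swap ρ2 and ρ3.
  [ 1  2  0  -1 ]
  [ 0  0  1  -1 ]
  [ 0  0  0   1 ]
Add ρ3 to ρ2.
  [ 1  2  0  -1 ]
  [ 0  0  1   0 ]
  [ 0  0  0   1 ]
Add ρ3 to ρ1.
  [ 1  2  0  0 ]
  [ 0  0  1  0 ]
  [ 0  0  0  1 ]

[[1, 2, 0, 0], [0, 0, 1, 0], [0, 0, 0, 1]]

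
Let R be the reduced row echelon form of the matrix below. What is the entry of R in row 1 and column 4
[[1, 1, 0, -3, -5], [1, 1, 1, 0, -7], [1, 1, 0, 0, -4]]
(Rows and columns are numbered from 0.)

-3

R2 ← R2 − R1
  [ 1  1  0  -3  -5 ]
  [ 0  0  1   3  -2 ]
  [ 1  1  0   0  -4 ]
R3 ← R3 − R1
  [ 1  1  0  -3  -5 ]
  [ 0  0  1   3  -2 ]
  [ 0  0  0   3   1 ]
R3 ← 1/3·R3
  [ 1  1  0  -3   -5 ]
  [ 0  0  1   3   -2 ]
  [ 0  0  0   1  1/3 ]
R2 ← R2 − 3·R3
  [ 1  1  0  -3   -5 ]
  [ 0  0  1   0   -3 ]
  [ 0  0  0   1  1/3 ]
R1 ← R1 + 3·R3
  [ 1  1  0  0   -4 ]
  [ 0  0  1  0   -3 ]
  [ 0  0  0  1  1/3 ]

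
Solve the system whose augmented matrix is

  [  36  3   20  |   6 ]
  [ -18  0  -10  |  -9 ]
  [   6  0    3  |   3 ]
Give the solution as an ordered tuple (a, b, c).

R1 → 1/36·R1
  [   1  1/12  5/9  |  1/6 ]
  [ -18     0  -10  |   -9 ]
  [   6     0    3  |    3 ]
R2 → R2 + 18·R1
  [ 1  1/12  5/9  |  1/6 ]
  [ 0   3/2    0  |   -6 ]
  [ 6     0    3  |    3 ]
R3 → R3 − 6·R1
  [ 1  1/12   5/9  |  1/6 ]
  [ 0   3/2     0  |   -6 ]
  [ 0  -1/2  -1/3  |    2 ]
R2 → 2/3·R2
  [ 1  1/12   5/9  |  1/6 ]
  [ 0     1     0  |   -4 ]
  [ 0  -1/2  -1/3  |    2 ]
R3 → R3 + 1/2·R2
  [ 1  1/12   5/9  |  1/6 ]
  [ 0     1     0  |   -4 ]
  [ 0     0  -1/3  |    0 ]
R3 → -3·R3
  [ 1  1/12  5/9  |  1/6 ]
  [ 0     1    0  |   -4 ]
  [ 0     0    1  |    0 ]
R1 → R1 − 5/9·R3
  [ 1  1/12  0  |  1/6 ]
  [ 0     1  0  |   -4 ]
  [ 0     0  1  |    0 ]
R1 → R1 − 1/12·R2
  [ 1  0  0  |  1/2 ]
  [ 0  1  0  |   -4 ]
  [ 0  0  1  |    0 ]
Reading off the last column: a = 1/2, b = -4, c = 0.

(1/2, -4, 0)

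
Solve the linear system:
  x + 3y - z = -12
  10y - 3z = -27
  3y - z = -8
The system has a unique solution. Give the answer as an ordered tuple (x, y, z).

(-4, -3, -1)

Form the augmented matrix and row-reduce:
  [ 1   3  -1  |  -12 ]
  [ 0  10  -3  |  -27 ]
  [ 0   3  -1  |   -8 ]
R2 := 1/10·R2
  [ 1  3     -1  |     -12 ]
  [ 0  1  -3/10  |  -27/10 ]
  [ 0  3     -1  |      -8 ]
R3 := R3 − 3·R2
  [ 1  3     -1  |     -12 ]
  [ 0  1  -3/10  |  -27/10 ]
  [ 0  0  -1/10  |    1/10 ]
R3 := -10·R3
  [ 1  3     -1  |     -12 ]
  [ 0  1  -3/10  |  -27/10 ]
  [ 0  0      1  |      -1 ]
R2 := R2 + 3/10·R3
  [ 1  3  -1  |  -12 ]
  [ 0  1   0  |   -3 ]
  [ 0  0   1  |   -1 ]
R1 := R1 + R3
  [ 1  3  0  |  -13 ]
  [ 0  1  0  |   -3 ]
  [ 0  0  1  |   -1 ]
R1 := R1 − 3·R2
  [ 1  0  0  |  -4 ]
  [ 0  1  0  |  -3 ]
  [ 0  0  1  |  -1 ]
Reading off the last column: x = -4, y = -3, z = -1.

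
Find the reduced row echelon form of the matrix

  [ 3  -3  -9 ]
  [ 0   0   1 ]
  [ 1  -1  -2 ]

R1 -> 1/3·R1
  [ 1  -1  -3 ]
  [ 0   0   1 ]
  [ 1  -1  -2 ]
R3 -> R3 − R1
  [ 1  -1  -3 ]
  [ 0   0   1 ]
  [ 0   0   1 ]
R3 -> R3 − R2
  [ 1  -1  -3 ]
  [ 0   0   1 ]
  [ 0   0   0 ]
R1 -> R1 + 3·R2
  [ 1  -1  0 ]
  [ 0   0  1 ]
  [ 0   0  0 ]

[[1, -1, 0], [0, 0, 1], [0, 0, 0]]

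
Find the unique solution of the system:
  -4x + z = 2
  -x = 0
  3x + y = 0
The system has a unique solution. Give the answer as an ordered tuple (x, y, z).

Form the augmented matrix and row-reduce:
  [ -4  0  1  |  2 ]
  [ -1  0  0  |  0 ]
  [  3  1  0  |  0 ]
r1 ← -1/4·r1
r2 ← r2 + r1
r3 ← r3 − 3·r1
r2 <=> r3
r3 ← -4·r3
r2 ← r2 − 3/4·r3
r1 ← r1 + 1/4·r3
Reading off the last column: x = 0, y = 0, z = 2.

(0, 0, 2)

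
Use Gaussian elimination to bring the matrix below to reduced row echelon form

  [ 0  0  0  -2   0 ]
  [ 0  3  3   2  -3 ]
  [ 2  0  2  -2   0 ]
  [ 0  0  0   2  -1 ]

R1 <-> R3
  [ 2  0  2  -2   0 ]
  [ 0  3  3   2  -3 ]
  [ 0  0  0  -2   0 ]
  [ 0  0  0   2  -1 ]
R1 := 1/2·R1
  [ 1  0  1  -1   0 ]
  [ 0  3  3   2  -3 ]
  [ 0  0  0  -2   0 ]
  [ 0  0  0   2  -1 ]
R2 := 1/3·R2
  [ 1  0  1   -1   0 ]
  [ 0  1  1  2/3  -1 ]
  [ 0  0  0   -2   0 ]
  [ 0  0  0    2  -1 ]
R3 := -1/2·R3
  [ 1  0  1   -1   0 ]
  [ 0  1  1  2/3  -1 ]
  [ 0  0  0    1   0 ]
  [ 0  0  0    2  -1 ]
R4 := R4 − 2·R3
  [ 1  0  1   -1   0 ]
  [ 0  1  1  2/3  -1 ]
  [ 0  0  0    1   0 ]
  [ 0  0  0    0  -1 ]
R4 := -1·R4
  [ 1  0  1   -1   0 ]
  [ 0  1  1  2/3  -1 ]
  [ 0  0  0    1   0 ]
  [ 0  0  0    0   1 ]
R2 := R2 + R4
  [ 1  0  1   -1  0 ]
  [ 0  1  1  2/3  0 ]
  [ 0  0  0    1  0 ]
  [ 0  0  0    0  1 ]
R2 := R2 − 2/3·R3
  [ 1  0  1  -1  0 ]
  [ 0  1  1   0  0 ]
  [ 0  0  0   1  0 ]
  [ 0  0  0   0  1 ]
R1 := R1 + R3
  [ 1  0  1  0  0 ]
  [ 0  1  1  0  0 ]
  [ 0  0  0  1  0 ]
  [ 0  0  0  0  1 ]

[[1, 0, 1, 0, 0], [0, 1, 1, 0, 0], [0, 0, 0, 1, 0], [0, 0, 0, 0, 1]]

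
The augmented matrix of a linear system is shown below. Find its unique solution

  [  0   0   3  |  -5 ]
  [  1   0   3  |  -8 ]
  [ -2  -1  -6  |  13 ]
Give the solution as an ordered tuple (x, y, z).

R1 ↔ R2
  [  1   0   3  |  -8 ]
  [  0   0   3  |  -5 ]
  [ -2  -1  -6  |  13 ]
R3 → R3 + 2·R1
  [ 1   0  3  |  -8 ]
  [ 0   0  3  |  -5 ]
  [ 0  -1  0  |  -3 ]
R2 ↔ R3
  [ 1   0  3  |  -8 ]
  [ 0  -1  0  |  -3 ]
  [ 0   0  3  |  -5 ]
R2 → -1·R2
  [ 1  0  3  |  -8 ]
  [ 0  1  0  |   3 ]
  [ 0  0  3  |  -5 ]
R3 → 1/3·R3
  [ 1  0  3  |    -8 ]
  [ 0  1  0  |     3 ]
  [ 0  0  1  |  -5/3 ]
R1 → R1 − 3·R3
  [ 1  0  0  |    -3 ]
  [ 0  1  0  |     3 ]
  [ 0  0  1  |  -5/3 ]
Reading off the last column: x = -3, y = 3, z = -5/3.

(-3, 3, -5/3)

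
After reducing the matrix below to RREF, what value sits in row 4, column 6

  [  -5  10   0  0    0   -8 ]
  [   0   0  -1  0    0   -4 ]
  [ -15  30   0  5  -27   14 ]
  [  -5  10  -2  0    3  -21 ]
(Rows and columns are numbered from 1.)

Multiply r1 by -1/5.
Add 15 times r1 to r3.
Add 5 times r1 to r4.
Multiply r2 by -1.
Add 2 times r2 to r4.
Multiply r3 by 1/5.
Multiply r4 by 1/3.
Add 27/5 times r4 to r3.

-5/3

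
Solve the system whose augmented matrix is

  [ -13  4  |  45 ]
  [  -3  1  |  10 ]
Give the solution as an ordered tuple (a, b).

R1 := -1/13·R1
  [  1  -4/13  |  -45/13 ]
  [ -3      1  |      10 ]
R2 := R2 + 3·R1
  [ 1  -4/13  |  -45/13 ]
  [ 0   1/13  |   -5/13 ]
R2 := 13·R2
  [ 1  -4/13  |  -45/13 ]
  [ 0      1  |      -5 ]
R1 := R1 + 4/13·R2
  [ 1  0  |  -5 ]
  [ 0  1  |  -5 ]
Reading off the last column: a = -5, b = -5.

(-5, -5)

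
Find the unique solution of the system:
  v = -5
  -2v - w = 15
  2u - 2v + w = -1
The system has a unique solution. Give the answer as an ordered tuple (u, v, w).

Form the augmented matrix and row-reduce:
  [ 0   1   0  |  -5 ]
  [ 0  -2  -1  |  15 ]
  [ 2  -2   1  |  -1 ]
Swap ρ1 and ρ3.
  [ 2  -2   1  |  -1 ]
  [ 0  -2  -1  |  15 ]
  [ 0   1   0  |  -5 ]
Multiply ρ1 by 1/2.
  [ 1  -1  1/2  |  -1/2 ]
  [ 0  -2   -1  |    15 ]
  [ 0   1    0  |    -5 ]
Multiply ρ2 by -1/2.
  [ 1  -1  1/2  |   -1/2 ]
  [ 0   1  1/2  |  -15/2 ]
  [ 0   1    0  |     -5 ]
Subtract ρ2 from ρ3.
  [ 1  -1   1/2  |   -1/2 ]
  [ 0   1   1/2  |  -15/2 ]
  [ 0   0  -1/2  |    5/2 ]
Multiply ρ3 by -2.
  [ 1  -1  1/2  |   -1/2 ]
  [ 0   1  1/2  |  -15/2 ]
  [ 0   0    1  |     -5 ]
Subtract 1/2 times ρ3 from ρ2.
  [ 1  -1  1/2  |  -1/2 ]
  [ 0   1    0  |    -5 ]
  [ 0   0    1  |    -5 ]
Subtract 1/2 times ρ3 from ρ1.
  [ 1  -1  0  |   2 ]
  [ 0   1  0  |  -5 ]
  [ 0   0  1  |  -5 ]
Add ρ2 to ρ1.
  [ 1  0  0  |  -3 ]
  [ 0  1  0  |  -5 ]
  [ 0  0  1  |  -5 ]
Reading off the last column: u = -3, v = -5, w = -5.

(-3, -5, -5)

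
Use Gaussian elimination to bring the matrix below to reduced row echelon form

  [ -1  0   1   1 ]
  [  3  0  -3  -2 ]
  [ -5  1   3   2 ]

R1 → -1·R1
  [  1  0  -1  -1 ]
  [  3  0  -3  -2 ]
  [ -5  1   3   2 ]
R2 → R2 − 3·R1
  [  1  0  -1  -1 ]
  [  0  0   0   1 ]
  [ -5  1   3   2 ]
R3 → R3 + 5·R1
  [ 1  0  -1  -1 ]
  [ 0  0   0   1 ]
  [ 0  1  -2  -3 ]
R2 <=> R3
  [ 1  0  -1  -1 ]
  [ 0  1  -2  -3 ]
  [ 0  0   0   1 ]
R2 → R2 + 3·R3
  [ 1  0  -1  -1 ]
  [ 0  1  -2   0 ]
  [ 0  0   0   1 ]
R1 → R1 + R3
  [ 1  0  -1  0 ]
  [ 0  1  -2  0 ]
  [ 0  0   0  1 ]

[[1, 0, -1, 0], [0, 1, -2, 0], [0, 0, 0, 1]]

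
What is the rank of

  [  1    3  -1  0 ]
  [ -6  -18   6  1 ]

rank = 2

Add 6 times r1 to r2.
  [ 1  3  -1  0 ]
  [ 0  0   0  1 ]
The reduced form has 2 nonzero rows.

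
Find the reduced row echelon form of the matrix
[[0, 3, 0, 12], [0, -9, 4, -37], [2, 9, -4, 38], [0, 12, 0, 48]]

r1 ↔ r3
  [ 2   9  -4   38 ]
  [ 0  -9   4  -37 ]
  [ 0   3   0   12 ]
  [ 0  12   0   48 ]
r1 ← 1/2·r1
  [ 1  9/2  -2   19 ]
  [ 0   -9   4  -37 ]
  [ 0    3   0   12 ]
  [ 0   12   0   48 ]
r2 ← -1/9·r2
  [ 1  9/2    -2    19 ]
  [ 0    1  -4/9  37/9 ]
  [ 0    3     0    12 ]
  [ 0   12     0    48 ]
r3 ← r3 − 3·r2
  [ 1  9/2    -2    19 ]
  [ 0    1  -4/9  37/9 ]
  [ 0    0   4/3  -1/3 ]
  [ 0   12     0    48 ]
r4 ← r4 − 12·r2
  [ 1  9/2    -2    19 ]
  [ 0    1  -4/9  37/9 ]
  [ 0    0   4/3  -1/3 ]
  [ 0    0  16/3  -4/3 ]
r3 ← 3/4·r3
  [ 1  9/2    -2    19 ]
  [ 0    1  -4/9  37/9 ]
  [ 0    0     1  -1/4 ]
  [ 0    0  16/3  -4/3 ]
r4 ← r4 − 16/3·r3
  [ 1  9/2    -2    19 ]
  [ 0    1  -4/9  37/9 ]
  [ 0    0     1  -1/4 ]
  [ 0    0     0     0 ]
r2 ← r2 + 4/9·r3
  [ 1  9/2  -2    19 ]
  [ 0    1   0     4 ]
  [ 0    0   1  -1/4 ]
  [ 0    0   0     0 ]
r1 ← r1 + 2·r3
  [ 1  9/2  0  37/2 ]
  [ 0    1  0     4 ]
  [ 0    0  1  -1/4 ]
  [ 0    0  0     0 ]
r1 ← r1 − 9/2·r2
  [ 1  0  0   1/2 ]
  [ 0  1  0     4 ]
  [ 0  0  1  -1/4 ]
  [ 0  0  0     0 ]

[[1, 0, 0, 1/2], [0, 1, 0, 4], [0, 0, 1, -1/4], [0, 0, 0, 0]]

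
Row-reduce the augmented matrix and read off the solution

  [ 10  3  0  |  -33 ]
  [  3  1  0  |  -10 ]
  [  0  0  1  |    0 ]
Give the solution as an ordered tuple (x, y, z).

(-3, -1, 0)

r1 -> 1/10·r1
  [ 1  3/10  0  |  -33/10 ]
  [ 3     1  0  |     -10 ]
  [ 0     0  1  |       0 ]
r2 -> r2 − 3·r1
  [ 1  3/10  0  |  -33/10 ]
  [ 0  1/10  0  |   -1/10 ]
  [ 0     0  1  |       0 ]
r2 -> 10·r2
  [ 1  3/10  0  |  -33/10 ]
  [ 0     1  0  |      -1 ]
  [ 0     0  1  |       0 ]
r1 -> r1 − 3/10·r2
  [ 1  0  0  |  -3 ]
  [ 0  1  0  |  -1 ]
  [ 0  0  1  |   0 ]
Reading off the last column: x = -3, y = -1, z = 0.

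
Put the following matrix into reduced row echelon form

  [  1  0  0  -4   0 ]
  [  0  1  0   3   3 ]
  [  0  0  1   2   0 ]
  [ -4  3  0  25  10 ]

R4 ← R4 + 4·R1
R4 ← R4 − 3·R2
R2 ← R2 − 3·R4

[[1, 0, 0, -4, 0], [0, 1, 0, 3, 0], [0, 0, 1, 2, 0], [0, 0, 0, 0, 1]]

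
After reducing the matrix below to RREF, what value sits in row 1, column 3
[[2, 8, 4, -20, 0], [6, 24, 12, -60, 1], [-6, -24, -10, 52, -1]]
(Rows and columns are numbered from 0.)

-4

R1 ← 1/2·R1
R2 ← R2 − 6·R1
R3 ← R3 + 6·R1
R2 ↔ R3
R2 ← 1/2·R2
R2 ← R2 + 1/2·R3
R1 ← R1 − 2·R2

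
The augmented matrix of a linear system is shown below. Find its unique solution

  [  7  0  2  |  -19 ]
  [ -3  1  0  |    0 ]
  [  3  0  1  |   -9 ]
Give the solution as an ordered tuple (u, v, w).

Multiply R1 by 1/7.
Add 3 times R1 to R2.
Subtract 3 times R1 from R3.
Multiply R3 by 7.
Subtract 6/7 times R3 from R2.
Subtract 2/7 times R3 from R1.
Reading off the last column: u = -1, v = -3, w = -6.

(-1, -3, -6)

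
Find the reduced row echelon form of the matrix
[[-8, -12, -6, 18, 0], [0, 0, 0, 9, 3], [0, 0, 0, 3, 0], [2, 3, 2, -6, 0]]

R1 → -1/8·R1
  [ 1  3/2  3/4  -9/4  0 ]
  [ 0    0    0     9  3 ]
  [ 0    0    0     3  0 ]
  [ 2    3    2    -6  0 ]
R4 → R4 − 2·R1
  [ 1  3/2  3/4  -9/4  0 ]
  [ 0    0    0     9  3 ]
  [ 0    0    0     3  0 ]
  [ 0    0  1/2  -3/2  0 ]
R2 ↔ R4
  [ 1  3/2  3/4  -9/4  0 ]
  [ 0    0  1/2  -3/2  0 ]
  [ 0    0    0     3  0 ]
  [ 0    0    0     9  3 ]
R2 → 2·R2
  [ 1  3/2  3/4  -9/4  0 ]
  [ 0    0    1    -3  0 ]
  [ 0    0    0     3  0 ]
  [ 0    0    0     9  3 ]
R3 → 1/3·R3
  [ 1  3/2  3/4  -9/4  0 ]
  [ 0    0    1    -3  0 ]
  [ 0    0    0     1  0 ]
  [ 0    0    0     9  3 ]
R4 → R4 − 9·R3
  [ 1  3/2  3/4  -9/4  0 ]
  [ 0    0    1    -3  0 ]
  [ 0    0    0     1  0 ]
  [ 0    0    0     0  3 ]
R4 → 1/3·R4
  [ 1  3/2  3/4  -9/4  0 ]
  [ 0    0    1    -3  0 ]
  [ 0    0    0     1  0 ]
  [ 0    0    0     0  1 ]
R2 → R2 + 3·R3
  [ 1  3/2  3/4  -9/4  0 ]
  [ 0    0    1     0  0 ]
  [ 0    0    0     1  0 ]
  [ 0    0    0     0  1 ]
R1 → R1 + 9/4·R3
  [ 1  3/2  3/4  0  0 ]
  [ 0    0    1  0  0 ]
  [ 0    0    0  1  0 ]
  [ 0    0    0  0  1 ]
R1 → R1 − 3/4·R2
  [ 1  3/2  0  0  0 ]
  [ 0    0  1  0  0 ]
  [ 0    0  0  1  0 ]
  [ 0    0  0  0  1 ]

[[1, 3/2, 0, 0, 0], [0, 0, 1, 0, 0], [0, 0, 0, 1, 0], [0, 0, 0, 0, 1]]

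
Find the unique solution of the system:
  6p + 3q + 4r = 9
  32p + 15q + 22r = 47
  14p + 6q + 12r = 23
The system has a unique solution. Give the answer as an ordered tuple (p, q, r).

Form the augmented matrix and row-reduce:
  [  6   3   4  |   9 ]
  [ 32  15  22  |  47 ]
  [ 14   6  12  |  23 ]
R1 -> 1/6·R1
  [  1  1/2  2/3  |  3/2 ]
  [ 32   15   22  |   47 ]
  [ 14    6   12  |   23 ]
R2 -> R2 − 32·R1
  [  1  1/2  2/3  |  3/2 ]
  [  0   -1  2/3  |   -1 ]
  [ 14    6   12  |   23 ]
R3 -> R3 − 14·R1
  [ 1  1/2  2/3  |  3/2 ]
  [ 0   -1  2/3  |   -1 ]
  [ 0   -1  8/3  |    2 ]
R2 -> -1·R2
  [ 1  1/2   2/3  |  3/2 ]
  [ 0    1  -2/3  |    1 ]
  [ 0   -1   8/3  |    2 ]
R3 -> R3 + R2
  [ 1  1/2   2/3  |  3/2 ]
  [ 0    1  -2/3  |    1 ]
  [ 0    0     2  |    3 ]
R3 -> 1/2·R3
  [ 1  1/2   2/3  |  3/2 ]
  [ 0    1  -2/3  |    1 ]
  [ 0    0     1  |  3/2 ]
R2 -> R2 + 2/3·R3
  [ 1  1/2  2/3  |  3/2 ]
  [ 0    1    0  |    2 ]
  [ 0    0    1  |  3/2 ]
R1 -> R1 − 2/3·R3
  [ 1  1/2  0  |  1/2 ]
  [ 0    1  0  |    2 ]
  [ 0    0  1  |  3/2 ]
R1 -> R1 − 1/2·R2
  [ 1  0  0  |  -1/2 ]
  [ 0  1  0  |     2 ]
  [ 0  0  1  |   3/2 ]
Reading off the last column: p = -1/2, q = 2, r = 3/2.

(-1/2, 2, 3/2)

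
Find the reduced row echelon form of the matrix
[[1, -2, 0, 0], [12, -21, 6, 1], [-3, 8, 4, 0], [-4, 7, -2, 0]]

Subtract 12 times ρ1 from ρ2.
  [  1  -2   0  0 ]
  [  0   3   6  1 ]
  [ -3   8   4  0 ]
  [ -4   7  -2  0 ]
Add 3 times ρ1 to ρ3.
  [  1  -2   0  0 ]
  [  0   3   6  1 ]
  [  0   2   4  0 ]
  [ -4   7  -2  0 ]
Add 4 times ρ1 to ρ4.
  [ 1  -2   0  0 ]
  [ 0   3   6  1 ]
  [ 0   2   4  0 ]
  [ 0  -1  -2  0 ]
Multiply ρ2 by 1/3.
  [ 1  -2   0    0 ]
  [ 0   1   2  1/3 ]
  [ 0   2   4    0 ]
  [ 0  -1  -2    0 ]
Subtract 2 times ρ2 from ρ3.
  [ 1  -2   0     0 ]
  [ 0   1   2   1/3 ]
  [ 0   0   0  -2/3 ]
  [ 0  -1  -2     0 ]
Add ρ2 to ρ4.
  [ 1  -2  0     0 ]
  [ 0   1  2   1/3 ]
  [ 0   0  0  -2/3 ]
  [ 0   0  0   1/3 ]
Multiply ρ3 by -3/2.
  [ 1  -2  0    0 ]
  [ 0   1  2  1/3 ]
  [ 0   0  0    1 ]
  [ 0   0  0  1/3 ]
Subtract 1/3 times ρ3 from ρ4.
  [ 1  -2  0    0 ]
  [ 0   1  2  1/3 ]
  [ 0   0  0    1 ]
  [ 0   0  0    0 ]
Subtract 1/3 times ρ3 from ρ2.
  [ 1  -2  0  0 ]
  [ 0   1  2  0 ]
  [ 0   0  0  1 ]
  [ 0   0  0  0 ]
Add 2 times ρ2 to ρ1.
  [ 1  0  4  0 ]
  [ 0  1  2  0 ]
  [ 0  0  0  1 ]
  [ 0  0  0  0 ]

[[1, 0, 4, 0], [0, 1, 2, 0], [0, 0, 0, 1], [0, 0, 0, 0]]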